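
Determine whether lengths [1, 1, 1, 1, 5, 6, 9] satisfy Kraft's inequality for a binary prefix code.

Kraft inequality: Σ 2^(-l_i) ≤ 1 for prefix-free code
Calculating: 2^(-1) + 2^(-1) + 2^(-1) + 2^(-1) + 2^(-5) + 2^(-6) + 2^(-9)
= 0.5 + 0.5 + 0.5 + 0.5 + 0.03125 + 0.015625 + 0.001953125
= 2.0488
Since 2.0488 > 1, prefix-free code does not exist


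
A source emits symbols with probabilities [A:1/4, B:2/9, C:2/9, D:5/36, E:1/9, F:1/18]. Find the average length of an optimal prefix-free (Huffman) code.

Huffman tree construction:
Combine smallest probabilities repeatedly
Resulting codes:
  A: 10 (length 2)
  B: 00 (length 2)
  C: 01 (length 2)
  D: 110 (length 3)
  E: 1111 (length 4)
  F: 1110 (length 4)
Average length = Σ p(s) × length(s) = 2.4722 bits


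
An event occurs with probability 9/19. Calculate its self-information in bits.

Information content I(x) = -log₂(p(x))
I = -log₂(9/19) = -log₂(0.4737)
I = 1.0780 bits


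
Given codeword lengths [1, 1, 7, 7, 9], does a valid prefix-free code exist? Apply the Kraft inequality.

Kraft inequality: Σ 2^(-l_i) ≤ 1 for prefix-free code
Calculating: 2^(-1) + 2^(-1) + 2^(-7) + 2^(-7) + 2^(-9)
= 0.5 + 0.5 + 0.0078125 + 0.0078125 + 0.001953125
= 1.0176
Since 1.0176 > 1, prefix-free code does not exist


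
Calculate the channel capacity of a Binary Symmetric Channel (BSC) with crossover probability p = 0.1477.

For BSC with error probability p:
C = 1 - H(p) where H(p) is binary entropy
H(0.1477) = -0.1477 × log₂(0.1477) - 0.8523 × log₂(0.8523)
H(p) = 0.6041
C = 1 - 0.6041 = 0.3959 bits/use


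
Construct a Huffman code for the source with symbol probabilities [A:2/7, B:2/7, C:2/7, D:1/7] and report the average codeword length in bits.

Huffman tree construction:
Combine smallest probabilities repeatedly
Resulting codes:
  A: 01 (length 2)
  B: 10 (length 2)
  C: 11 (length 2)
  D: 00 (length 2)
Average length = Σ p(s) × length(s) = 2.0000 bits


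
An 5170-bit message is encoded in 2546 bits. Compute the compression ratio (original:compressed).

Compression ratio = Original / Compressed
= 5170 / 2546 = 2.03:1


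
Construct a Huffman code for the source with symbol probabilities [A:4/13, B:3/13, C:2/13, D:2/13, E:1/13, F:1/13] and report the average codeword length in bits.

Huffman tree construction:
Combine smallest probabilities repeatedly
Resulting codes:
  A: 10 (length 2)
  B: 01 (length 2)
  C: 110 (length 3)
  D: 111 (length 3)
  E: 000 (length 3)
  F: 001 (length 3)
Average length = Σ p(s) × length(s) = 2.4615 bits


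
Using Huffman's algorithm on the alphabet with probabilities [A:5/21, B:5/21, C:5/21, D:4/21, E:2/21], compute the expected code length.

Huffman tree construction:
Combine smallest probabilities repeatedly
Resulting codes:
  A: 00 (length 2)
  B: 01 (length 2)
  C: 10 (length 2)
  D: 111 (length 3)
  E: 110 (length 3)
Average length = Σ p(s) × length(s) = 2.2857 bits


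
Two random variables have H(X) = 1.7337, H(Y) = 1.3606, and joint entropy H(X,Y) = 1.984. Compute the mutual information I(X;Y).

I(X;Y) = H(X) + H(Y) - H(X,Y)
I(X;Y) = 1.7337 + 1.3606 - 1.984 = 1.1103 bits


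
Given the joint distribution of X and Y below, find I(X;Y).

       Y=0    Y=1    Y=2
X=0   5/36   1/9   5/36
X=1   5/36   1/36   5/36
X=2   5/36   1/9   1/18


H(X) = 1.5752, H(Y) = 1.5546, H(X,Y) = 3.0575
I(X;Y) = H(X) + H(Y) - H(X,Y) = 0.0723 bits


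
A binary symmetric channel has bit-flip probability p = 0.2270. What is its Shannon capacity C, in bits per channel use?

For BSC with error probability p:
C = 1 - H(p) where H(p) is binary entropy
H(0.2270) = -0.2270 × log₂(0.2270) - 0.7730 × log₂(0.7730)
H(p) = 0.7727
C = 1 - 0.7727 = 0.2273 bits/use


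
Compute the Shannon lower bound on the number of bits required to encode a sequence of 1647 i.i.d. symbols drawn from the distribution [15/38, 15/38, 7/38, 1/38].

Entropy H = 1.6464 bits/symbol
Minimum bits = H × n = 1.6464 × 1647
= 2711.61 bits


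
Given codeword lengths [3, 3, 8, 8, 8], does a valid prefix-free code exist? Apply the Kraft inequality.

Kraft inequality: Σ 2^(-l_i) ≤ 1 for prefix-free code
Calculating: 2^(-3) + 2^(-3) + 2^(-8) + 2^(-8) + 2^(-8)
= 0.125 + 0.125 + 0.00390625 + 0.00390625 + 0.00390625
= 0.2617
Since 0.2617 ≤ 1, prefix-free code exists


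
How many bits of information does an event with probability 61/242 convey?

Information content I(x) = -log₂(p(x))
I = -log₂(61/242) = -log₂(0.2521)
I = 1.9881 bits


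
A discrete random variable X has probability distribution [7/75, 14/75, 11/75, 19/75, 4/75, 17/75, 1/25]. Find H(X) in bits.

H(X) = -Σ p(x) log₂ p(x)
  -7/75 × log₂(7/75) = 0.3193
  -14/75 × log₂(14/75) = 0.4520
  -11/75 × log₂(11/75) = 0.4062
  -19/75 × log₂(19/75) = 0.5018
  -4/75 × log₂(4/75) = 0.2255
  -17/75 × log₂(17/75) = 0.4854
  -1/25 × log₂(1/25) = 0.1858
H(X) = 2.5760 bits


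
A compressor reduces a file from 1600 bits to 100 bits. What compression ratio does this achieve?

Compression ratio = Original / Compressed
= 1600 / 100 = 16.00:1


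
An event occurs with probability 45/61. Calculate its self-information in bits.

Information content I(x) = -log₂(p(x))
I = -log₂(45/61) = -log₂(0.7377)
I = 0.4389 bits


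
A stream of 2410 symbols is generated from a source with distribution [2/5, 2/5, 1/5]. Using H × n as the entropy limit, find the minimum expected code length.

Entropy H = 1.5219 bits/symbol
Minimum bits = H × n = 1.5219 × 2410
= 3667.85 bits


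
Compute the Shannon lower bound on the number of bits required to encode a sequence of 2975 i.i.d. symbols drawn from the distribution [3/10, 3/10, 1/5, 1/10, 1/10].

Entropy H = 2.1710 bits/symbol
Minimum bits = H × n = 2.1710 × 2975
= 6458.58 bits


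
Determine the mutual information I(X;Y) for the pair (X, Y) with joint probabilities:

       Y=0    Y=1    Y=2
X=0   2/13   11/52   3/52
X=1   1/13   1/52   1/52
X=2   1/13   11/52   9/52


H(X) = 1.3994, H(Y) = 1.5438, H(X,Y) = 2.8275
I(X;Y) = H(X) + H(Y) - H(X,Y) = 0.1156 bits


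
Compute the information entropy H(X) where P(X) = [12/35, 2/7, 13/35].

H(X) = -Σ p(x) log₂ p(x)
  -12/35 × log₂(12/35) = 0.5295
  -2/7 × log₂(2/7) = 0.5164
  -13/35 × log₂(13/35) = 0.5307
H(X) = 1.5766 bits


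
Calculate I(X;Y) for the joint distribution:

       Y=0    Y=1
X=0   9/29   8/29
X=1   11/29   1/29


H(X) = 0.9784, H(Y) = 0.8936, H(X,Y) = 1.7344
I(X;Y) = H(X) + H(Y) - H(X,Y) = 0.1376 bits


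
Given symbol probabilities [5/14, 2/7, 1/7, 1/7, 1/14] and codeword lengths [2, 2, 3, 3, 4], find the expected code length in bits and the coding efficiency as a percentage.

Average length L = Σ p_i × l_i = 2.4286 bits
Entropy H = 2.1210 bits
Efficiency η = H/L × 100% = 87.33%


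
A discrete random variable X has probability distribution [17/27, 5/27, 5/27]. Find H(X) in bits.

H(X) = -Σ p(x) log₂ p(x)
  -17/27 × log₂(17/27) = 0.4202
  -5/27 × log₂(5/27) = 0.4505
  -5/27 × log₂(5/27) = 0.4505
H(X) = 1.3213 bits


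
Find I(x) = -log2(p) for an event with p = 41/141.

Information content I(x) = -log₂(p(x))
I = -log₂(41/141) = -log₂(0.2908)
I = 1.7820 bits


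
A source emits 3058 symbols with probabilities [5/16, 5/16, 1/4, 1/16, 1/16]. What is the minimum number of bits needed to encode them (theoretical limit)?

Entropy H = 2.0488 bits/symbol
Minimum bits = H × n = 2.0488 × 3058
= 6265.21 bits


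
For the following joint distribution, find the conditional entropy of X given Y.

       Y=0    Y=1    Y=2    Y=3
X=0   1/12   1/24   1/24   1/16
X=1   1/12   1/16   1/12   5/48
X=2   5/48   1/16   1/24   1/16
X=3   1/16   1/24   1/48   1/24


H(X|Y) = Σ_y p(y) H(X|Y=y)
  p(Y=0) = 1/3, H(X|Y=0) = 1.9772
  p(Y=1) = 5/24, H(X|Y=1) = 1.9710
  p(Y=2) = 3/16, H(X|Y=2) = 1.8366
  p(Y=3) = 13/48, H(X|Y=3) = 1.9220
H(X|Y) = 0.3333×1.9772 + 0.2083×1.9710 + 0.1875×1.8366 + 0.2708×1.9220 = 1.9346 bits


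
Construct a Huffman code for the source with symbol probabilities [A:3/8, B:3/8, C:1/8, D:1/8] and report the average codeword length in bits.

Huffman tree construction:
Combine smallest probabilities repeatedly
Resulting codes:
  A: 11 (length 2)
  B: 0 (length 1)
  C: 100 (length 3)
  D: 101 (length 3)
Average length = Σ p(s) × length(s) = 1.8750 bits


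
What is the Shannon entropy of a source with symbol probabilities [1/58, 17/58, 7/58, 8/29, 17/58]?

H(X) = -Σ p(x) log₂ p(x)
  -1/58 × log₂(1/58) = 0.1010
  -17/58 × log₂(17/58) = 0.5189
  -7/58 × log₂(7/58) = 0.3682
  -8/29 × log₂(8/29) = 0.5125
  -17/58 × log₂(17/58) = 0.5189
H(X) = 2.0196 bits


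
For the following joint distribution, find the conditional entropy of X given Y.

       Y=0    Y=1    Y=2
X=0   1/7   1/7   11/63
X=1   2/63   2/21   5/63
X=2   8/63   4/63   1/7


H(X|Y) = Σ_y p(y) H(X|Y=y)
  p(Y=0) = 19/63, H(X|Y=0) = 1.3780
  p(Y=1) = 19/63, H(X|Y=1) = 1.5090
  p(Y=2) = 25/63, H(X|Y=2) = 1.5161
H(X|Y) = 0.3016×1.3780 + 0.3016×1.5090 + 0.3968×1.5161 = 1.4723 bits


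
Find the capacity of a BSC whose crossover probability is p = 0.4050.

For BSC with error probability p:
C = 1 - H(p) where H(p) is binary entropy
H(0.4050) = -0.4050 × log₂(0.4050) - 0.5950 × log₂(0.5950)
H(p) = 0.9738
C = 1 - 0.9738 = 0.0262 bits/use


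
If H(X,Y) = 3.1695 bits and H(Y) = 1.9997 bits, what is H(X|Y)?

Chain rule: H(X,Y) = H(X|Y) + H(Y)
H(X|Y) = H(X,Y) - H(Y) = 3.1695 - 1.9997 = 1.1698 bits


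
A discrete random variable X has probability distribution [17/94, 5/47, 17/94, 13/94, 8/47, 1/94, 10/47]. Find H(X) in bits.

H(X) = -Σ p(x) log₂ p(x)
  -17/94 × log₂(17/94) = 0.4462
  -5/47 × log₂(5/47) = 0.3439
  -17/94 × log₂(17/94) = 0.4462
  -13/94 × log₂(13/94) = 0.3947
  -8/47 × log₂(8/47) = 0.4348
  -1/94 × log₂(1/94) = 0.0697
  -10/47 × log₂(10/47) = 0.4750
H(X) = 2.6106 bits


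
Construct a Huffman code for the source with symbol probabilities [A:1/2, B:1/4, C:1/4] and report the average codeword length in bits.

Huffman tree construction:
Combine smallest probabilities repeatedly
Resulting codes:
  A: 0 (length 1)
  B: 10 (length 2)
  C: 11 (length 2)
Average length = Σ p(s) × length(s) = 1.5000 bits


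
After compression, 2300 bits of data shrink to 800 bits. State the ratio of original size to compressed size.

Compression ratio = Original / Compressed
= 2300 / 800 = 2.88:1


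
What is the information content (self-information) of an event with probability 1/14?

Information content I(x) = -log₂(p(x))
I = -log₂(1/14) = -log₂(0.0714)
I = 3.8074 bits


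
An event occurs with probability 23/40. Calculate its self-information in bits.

Information content I(x) = -log₂(p(x))
I = -log₂(23/40) = -log₂(0.5750)
I = 0.7984 bits


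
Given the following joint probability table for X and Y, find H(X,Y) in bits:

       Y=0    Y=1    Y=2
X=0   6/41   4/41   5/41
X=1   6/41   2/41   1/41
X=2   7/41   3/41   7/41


H(X,Y) = -Σ p(x,y) log₂ p(x,y)
  p(0,0)=6/41: -0.1463 × log₂(0.1463) = 0.4057
  p(0,1)=4/41: -0.0976 × log₂(0.0976) = 0.3276
  p(0,2)=5/41: -0.1220 × log₂(0.1220) = 0.3702
  p(1,0)=6/41: -0.1463 × log₂(0.1463) = 0.4057
  p(1,1)=2/41: -0.0488 × log₂(0.0488) = 0.2126
  p(1,2)=1/41: -0.0244 × log₂(0.0244) = 0.1307
  p(2,0)=7/41: -0.1707 × log₂(0.1707) = 0.4354
  p(2,1)=3/41: -0.0732 × log₂(0.0732) = 0.2760
  p(2,2)=7/41: -0.1707 × log₂(0.1707) = 0.4354
H(X,Y) = 2.9993 bits


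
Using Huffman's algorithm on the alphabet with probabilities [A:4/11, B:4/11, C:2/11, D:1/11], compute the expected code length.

Huffman tree construction:
Combine smallest probabilities repeatedly
Resulting codes:
  A: 11 (length 2)
  B: 0 (length 1)
  C: 101 (length 3)
  D: 100 (length 3)
Average length = Σ p(s) × length(s) = 1.9091 bits


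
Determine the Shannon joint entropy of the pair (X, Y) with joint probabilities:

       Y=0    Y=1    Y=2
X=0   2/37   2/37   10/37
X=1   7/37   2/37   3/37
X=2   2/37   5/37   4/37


H(X,Y) = -Σ p(x,y) log₂ p(x,y)
  p(0,0)=2/37: -0.0541 × log₂(0.0541) = 0.2275
  p(0,1)=2/37: -0.0541 × log₂(0.0541) = 0.2275
  p(0,2)=10/37: -0.2703 × log₂(0.2703) = 0.5101
  p(1,0)=7/37: -0.1892 × log₂(0.1892) = 0.4545
  p(1,1)=2/37: -0.0541 × log₂(0.0541) = 0.2275
  p(1,2)=3/37: -0.0811 × log₂(0.0811) = 0.2939
  p(2,0)=2/37: -0.0541 × log₂(0.0541) = 0.2275
  p(2,1)=5/37: -0.1351 × log₂(0.1351) = 0.3902
  p(2,2)=4/37: -0.1081 × log₂(0.1081) = 0.3470
H(X,Y) = 2.9058 bits


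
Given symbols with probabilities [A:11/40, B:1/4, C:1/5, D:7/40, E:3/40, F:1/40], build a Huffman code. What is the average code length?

Huffman tree construction:
Combine smallest probabilities repeatedly
Resulting codes:
  A: 10 (length 2)
  B: 01 (length 2)
  C: 00 (length 2)
  D: 111 (length 3)
  E: 1101 (length 4)
  F: 1100 (length 4)
Average length = Σ p(s) × length(s) = 2.3750 bits


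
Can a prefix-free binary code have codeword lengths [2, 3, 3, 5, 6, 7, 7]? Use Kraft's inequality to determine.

Kraft inequality: Σ 2^(-l_i) ≤ 1 for prefix-free code
Calculating: 2^(-2) + 2^(-3) + 2^(-3) + 2^(-5) + 2^(-6) + 2^(-7) + 2^(-7)
= 0.25 + 0.125 + 0.125 + 0.03125 + 0.015625 + 0.0078125 + 0.0078125
= 0.5625
Since 0.5625 ≤ 1, prefix-free code exists


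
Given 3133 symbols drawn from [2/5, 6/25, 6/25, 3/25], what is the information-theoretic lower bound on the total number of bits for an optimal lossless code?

Entropy H = 1.8841 bits/symbol
Minimum bits = H × n = 1.8841 × 3133
= 5902.91 bits


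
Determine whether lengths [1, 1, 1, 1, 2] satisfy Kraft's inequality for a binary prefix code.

Kraft inequality: Σ 2^(-l_i) ≤ 1 for prefix-free code
Calculating: 2^(-1) + 2^(-1) + 2^(-1) + 2^(-1) + 2^(-2)
= 0.5 + 0.5 + 0.5 + 0.5 + 0.25
= 2.2500
Since 2.2500 > 1, prefix-free code does not exist


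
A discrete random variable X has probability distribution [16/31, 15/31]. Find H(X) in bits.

H(X) = -Σ p(x) log₂ p(x)
  -16/31 × log₂(16/31) = 0.4925
  -15/31 × log₂(15/31) = 0.5068
H(X) = 0.9992 bits


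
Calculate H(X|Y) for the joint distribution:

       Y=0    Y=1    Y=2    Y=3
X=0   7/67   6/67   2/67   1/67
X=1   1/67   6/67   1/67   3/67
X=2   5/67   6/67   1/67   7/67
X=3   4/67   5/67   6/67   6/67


H(X|Y) = Σ_y p(y) H(X|Y=y)
  p(Y=0) = 17/67, H(X|Y=0) = 1.7780
  p(Y=1) = 23/67, H(X|Y=1) = 1.9958
  p(Y=2) = 10/67, H(X|Y=2) = 1.5710
  p(Y=3) = 17/67, H(X|Y=3) = 1.7395
H(X|Y) = 0.2537×1.7780 + 0.3433×1.9958 + 0.1493×1.5710 + 0.2537×1.7395 = 1.8121 bits


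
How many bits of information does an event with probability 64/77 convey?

Information content I(x) = -log₂(p(x))
I = -log₂(64/77) = -log₂(0.8312)
I = 0.2668 bits


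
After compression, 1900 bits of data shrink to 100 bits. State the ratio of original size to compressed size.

Compression ratio = Original / Compressed
= 1900 / 100 = 19.00:1


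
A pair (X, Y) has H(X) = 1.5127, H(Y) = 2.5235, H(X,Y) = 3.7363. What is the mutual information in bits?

I(X;Y) = H(X) + H(Y) - H(X,Y)
I(X;Y) = 1.5127 + 2.5235 - 3.7363 = 0.2999 bits


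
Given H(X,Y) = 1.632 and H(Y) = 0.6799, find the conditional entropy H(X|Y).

Chain rule: H(X,Y) = H(X|Y) + H(Y)
H(X|Y) = H(X,Y) - H(Y) = 1.632 - 0.6799 = 0.9521 bits


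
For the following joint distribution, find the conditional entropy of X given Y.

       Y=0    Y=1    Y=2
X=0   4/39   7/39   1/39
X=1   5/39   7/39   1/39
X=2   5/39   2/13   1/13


H(X|Y) = Σ_y p(y) H(X|Y=y)
  p(Y=0) = 14/39, H(X|Y=0) = 1.5774
  p(Y=1) = 20/39, H(X|Y=1) = 1.5813
  p(Y=2) = 5/39, H(X|Y=2) = 1.3710
H(X|Y) = 0.3590×1.5774 + 0.5128×1.5813 + 0.1282×1.3710 = 1.5529 bits


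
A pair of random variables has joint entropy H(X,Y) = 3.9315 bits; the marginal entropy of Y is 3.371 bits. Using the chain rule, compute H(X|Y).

Chain rule: H(X,Y) = H(X|Y) + H(Y)
H(X|Y) = H(X,Y) - H(Y) = 3.9315 - 3.371 = 0.5605 bits


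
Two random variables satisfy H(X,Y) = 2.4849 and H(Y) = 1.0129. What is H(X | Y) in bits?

Chain rule: H(X,Y) = H(X|Y) + H(Y)
H(X|Y) = H(X,Y) - H(Y) = 2.4849 - 1.0129 = 1.472 bits


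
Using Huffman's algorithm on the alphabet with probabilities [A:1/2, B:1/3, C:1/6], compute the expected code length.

Huffman tree construction:
Combine smallest probabilities repeatedly
Resulting codes:
  A: 0 (length 1)
  B: 11 (length 2)
  C: 10 (length 2)
Average length = Σ p(s) × length(s) = 1.5000 bits


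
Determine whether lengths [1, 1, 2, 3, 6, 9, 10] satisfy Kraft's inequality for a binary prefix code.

Kraft inequality: Σ 2^(-l_i) ≤ 1 for prefix-free code
Calculating: 2^(-1) + 2^(-1) + 2^(-2) + 2^(-3) + 2^(-6) + 2^(-9) + 2^(-10)
= 0.5 + 0.5 + 0.25 + 0.125 + 0.015625 + 0.001953125 + 0.0009765625
= 1.3936
Since 1.3936 > 1, prefix-free code does not exist


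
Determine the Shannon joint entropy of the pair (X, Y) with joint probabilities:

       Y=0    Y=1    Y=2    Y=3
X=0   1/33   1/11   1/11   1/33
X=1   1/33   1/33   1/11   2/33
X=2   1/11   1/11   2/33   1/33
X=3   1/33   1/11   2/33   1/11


H(X,Y) = -Σ p(x,y) log₂ p(x,y)
  p(0,0)=1/33: -0.0303 × log₂(0.0303) = 0.1529
  p(0,1)=1/11: -0.0909 × log₂(0.0909) = 0.3145
  p(0,2)=1/11: -0.0909 × log₂(0.0909) = 0.3145
  p(0,3)=1/33: -0.0303 × log₂(0.0303) = 0.1529
  p(1,0)=1/33: -0.0303 × log₂(0.0303) = 0.1529
  p(1,1)=1/33: -0.0303 × log₂(0.0303) = 0.1529
  p(1,2)=1/11: -0.0909 × log₂(0.0909) = 0.3145
  p(1,3)=2/33: -0.0606 × log₂(0.0606) = 0.2451
  p(2,0)=1/11: -0.0909 × log₂(0.0909) = 0.3145
  p(2,1)=1/11: -0.0909 × log₂(0.0909) = 0.3145
  p(2,2)=2/33: -0.0606 × log₂(0.0606) = 0.2451
  p(2,3)=1/33: -0.0303 × log₂(0.0303) = 0.1529
  p(3,0)=1/33: -0.0303 × log₂(0.0303) = 0.1529
  p(3,1)=1/11: -0.0909 × log₂(0.0909) = 0.3145
  p(3,2)=2/33: -0.0606 × log₂(0.0606) = 0.2451
  p(3,3)=1/11: -0.0909 × log₂(0.0909) = 0.3145
H(X,Y) = 3.8540 bits


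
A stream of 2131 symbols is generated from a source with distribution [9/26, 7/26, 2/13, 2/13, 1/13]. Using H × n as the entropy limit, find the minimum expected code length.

Entropy H = 2.1550 bits/symbol
Minimum bits = H × n = 2.1550 × 2131
= 4592.36 bits


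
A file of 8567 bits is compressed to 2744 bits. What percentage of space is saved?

Space savings = (1 - Compressed/Original) × 100%
= (1 - 2744/8567) × 100%
= 67.97%


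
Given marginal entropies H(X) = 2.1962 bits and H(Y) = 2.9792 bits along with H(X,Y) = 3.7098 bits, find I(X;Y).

I(X;Y) = H(X) + H(Y) - H(X,Y)
I(X;Y) = 2.1962 + 2.9792 - 3.7098 = 1.4656 bits


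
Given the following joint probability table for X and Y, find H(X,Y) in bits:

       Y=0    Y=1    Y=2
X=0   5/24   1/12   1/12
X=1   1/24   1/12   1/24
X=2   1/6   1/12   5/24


H(X,Y) = -Σ p(x,y) log₂ p(x,y)
  p(0,0)=5/24: -0.2083 × log₂(0.2083) = 0.4715
  p(0,1)=1/12: -0.0833 × log₂(0.0833) = 0.2987
  p(0,2)=1/12: -0.0833 × log₂(0.0833) = 0.2987
  p(1,0)=1/24: -0.0417 × log₂(0.0417) = 0.1910
  p(1,1)=1/12: -0.0833 × log₂(0.0833) = 0.2987
  p(1,2)=1/24: -0.0417 × log₂(0.0417) = 0.1910
  p(2,0)=1/6: -0.1667 × log₂(0.1667) = 0.4308
  p(2,1)=1/12: -0.0833 × log₂(0.0833) = 0.2987
  p(2,2)=5/24: -0.2083 × log₂(0.2083) = 0.4715
H(X,Y) = 2.9508 bits


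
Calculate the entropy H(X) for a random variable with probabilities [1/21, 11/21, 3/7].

H(X) = -Σ p(x) log₂ p(x)
  -1/21 × log₂(1/21) = 0.2092
  -11/21 × log₂(11/21) = 0.4887
  -3/7 × log₂(3/7) = 0.5239
H(X) = 1.2217 bits


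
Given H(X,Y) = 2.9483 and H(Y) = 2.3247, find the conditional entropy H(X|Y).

Chain rule: H(X,Y) = H(X|Y) + H(Y)
H(X|Y) = H(X,Y) - H(Y) = 2.9483 - 2.3247 = 0.6236 bits


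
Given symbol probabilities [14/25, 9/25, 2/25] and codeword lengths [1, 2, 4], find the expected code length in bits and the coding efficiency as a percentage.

Average length L = Σ p_i × l_i = 1.6000 bits
Entropy H = 1.2906 bits
Efficiency η = H/L × 100% = 80.66%


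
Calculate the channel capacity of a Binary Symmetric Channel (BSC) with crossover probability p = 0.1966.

For BSC with error probability p:
C = 1 - H(p) where H(p) is binary entropy
H(0.1966) = -0.1966 × log₂(0.1966) - 0.8034 × log₂(0.8034)
H(p) = 0.7151
C = 1 - 0.7151 = 0.2849 bits/use


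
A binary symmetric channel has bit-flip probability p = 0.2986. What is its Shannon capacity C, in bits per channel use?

For BSC with error probability p:
C = 1 - H(p) where H(p) is binary entropy
H(0.2986) = -0.2986 × log₂(0.2986) - 0.7014 × log₂(0.7014)
H(p) = 0.8796
C = 1 - 0.8796 = 0.1204 bits/use


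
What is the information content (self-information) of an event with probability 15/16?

Information content I(x) = -log₂(p(x))
I = -log₂(15/16) = -log₂(0.9375)
I = 0.0931 bits


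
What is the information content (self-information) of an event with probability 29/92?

Information content I(x) = -log₂(p(x))
I = -log₂(29/92) = -log₂(0.3152)
I = 1.6656 bits


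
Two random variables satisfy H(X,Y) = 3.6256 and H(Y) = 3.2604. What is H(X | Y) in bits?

Chain rule: H(X,Y) = H(X|Y) + H(Y)
H(X|Y) = H(X,Y) - H(Y) = 3.6256 - 3.2604 = 0.3652 bits


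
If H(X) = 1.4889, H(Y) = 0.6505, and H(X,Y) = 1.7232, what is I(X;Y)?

I(X;Y) = H(X) + H(Y) - H(X,Y)
I(X;Y) = 1.4889 + 0.6505 - 1.7232 = 0.4162 bits


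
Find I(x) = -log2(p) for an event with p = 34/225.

Information content I(x) = -log₂(p(x))
I = -log₂(34/225) = -log₂(0.1511)
I = 2.7263 bits


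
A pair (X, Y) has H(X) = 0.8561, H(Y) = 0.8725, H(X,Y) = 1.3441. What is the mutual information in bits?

I(X;Y) = H(X) + H(Y) - H(X,Y)
I(X;Y) = 0.8561 + 0.8725 - 1.3441 = 0.3845 bits


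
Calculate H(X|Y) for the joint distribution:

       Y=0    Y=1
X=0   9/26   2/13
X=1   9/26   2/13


H(X|Y) = Σ_y p(y) H(X|Y=y)
  p(Y=0) = 9/13, H(X|Y=0) = 1.0000
  p(Y=1) = 4/13, H(X|Y=1) = 1.0000
H(X|Y) = 0.6923×1.0000 + 0.3077×1.0000 = 1.0000 bits


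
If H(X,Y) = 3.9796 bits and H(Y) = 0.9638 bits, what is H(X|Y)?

Chain rule: H(X,Y) = H(X|Y) + H(Y)
H(X|Y) = H(X,Y) - H(Y) = 3.9796 - 0.9638 = 3.0158 bits


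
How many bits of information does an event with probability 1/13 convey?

Information content I(x) = -log₂(p(x))
I = -log₂(1/13) = -log₂(0.0769)
I = 3.7004 bits


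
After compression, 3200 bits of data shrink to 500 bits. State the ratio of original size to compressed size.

Compression ratio = Original / Compressed
= 3200 / 500 = 6.40:1


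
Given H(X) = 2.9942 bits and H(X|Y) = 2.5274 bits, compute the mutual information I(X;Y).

I(X;Y) = H(X) - H(X|Y)
I(X;Y) = 2.9942 - 2.5274 = 0.4668 bits


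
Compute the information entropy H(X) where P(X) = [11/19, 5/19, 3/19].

H(X) = -Σ p(x) log₂ p(x)
  -11/19 × log₂(11/19) = 0.4565
  -5/19 × log₂(5/19) = 0.5068
  -3/19 × log₂(3/19) = 0.4205
H(X) = 1.3838 bits


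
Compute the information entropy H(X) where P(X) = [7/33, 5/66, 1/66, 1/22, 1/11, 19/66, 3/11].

H(X) = -Σ p(x) log₂ p(x)
  -7/33 × log₂(7/33) = 0.4745
  -5/66 × log₂(5/66) = 0.2820
  -1/66 × log₂(1/66) = 0.0916
  -1/22 × log₂(1/22) = 0.2027
  -1/11 × log₂(1/11) = 0.3145
  -19/66 × log₂(19/66) = 0.5172
  -3/11 × log₂(3/11) = 0.5112
H(X) = 2.3937 bits


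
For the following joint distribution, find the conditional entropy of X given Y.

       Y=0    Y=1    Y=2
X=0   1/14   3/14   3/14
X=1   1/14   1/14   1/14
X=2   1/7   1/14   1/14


H(X|Y) = Σ_y p(y) H(X|Y=y)
  p(Y=0) = 2/7, H(X|Y=0) = 1.5000
  p(Y=1) = 5/14, H(X|Y=1) = 1.3710
  p(Y=2) = 5/14, H(X|Y=2) = 1.3710
H(X|Y) = 0.2857×1.5000 + 0.3571×1.3710 + 0.3571×1.3710 = 1.4078 bits


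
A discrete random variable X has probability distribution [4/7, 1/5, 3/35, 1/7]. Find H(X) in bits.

H(X) = -Σ p(x) log₂ p(x)
  -4/7 × log₂(4/7) = 0.4613
  -1/5 × log₂(1/5) = 0.4644
  -3/35 × log₂(3/35) = 0.3038
  -1/7 × log₂(1/7) = 0.4011
H(X) = 1.6306 bits


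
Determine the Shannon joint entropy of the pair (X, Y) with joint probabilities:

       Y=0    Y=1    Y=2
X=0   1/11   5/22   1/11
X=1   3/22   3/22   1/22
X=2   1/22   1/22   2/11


H(X,Y) = -Σ p(x,y) log₂ p(x,y)
  p(0,0)=1/11: -0.0909 × log₂(0.0909) = 0.3145
  p(0,1)=5/22: -0.2273 × log₂(0.2273) = 0.4858
  p(0,2)=1/11: -0.0909 × log₂(0.0909) = 0.3145
  p(1,0)=3/22: -0.1364 × log₂(0.1364) = 0.3920
  p(1,1)=3/22: -0.1364 × log₂(0.1364) = 0.3920
  p(1,2)=1/22: -0.0455 × log₂(0.0455) = 0.2027
  p(2,0)=1/22: -0.0455 × log₂(0.0455) = 0.2027
  p(2,1)=1/22: -0.0455 × log₂(0.0455) = 0.2027
  p(2,2)=2/11: -0.1818 × log₂(0.1818) = 0.4472
H(X,Y) = 2.9540 bits


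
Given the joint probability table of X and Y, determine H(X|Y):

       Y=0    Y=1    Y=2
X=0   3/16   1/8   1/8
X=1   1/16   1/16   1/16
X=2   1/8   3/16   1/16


H(X|Y) = Σ_y p(y) H(X|Y=y)
  p(Y=0) = 3/8, H(X|Y=0) = 1.4591
  p(Y=1) = 3/8, H(X|Y=1) = 1.4591
  p(Y=2) = 1/4, H(X|Y=2) = 1.5000
H(X|Y) = 0.3750×1.4591 + 0.3750×1.4591 + 0.2500×1.5000 = 1.4694 bits


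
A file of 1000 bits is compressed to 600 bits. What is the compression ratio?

Compression ratio = Original / Compressed
= 1000 / 600 = 1.67:1


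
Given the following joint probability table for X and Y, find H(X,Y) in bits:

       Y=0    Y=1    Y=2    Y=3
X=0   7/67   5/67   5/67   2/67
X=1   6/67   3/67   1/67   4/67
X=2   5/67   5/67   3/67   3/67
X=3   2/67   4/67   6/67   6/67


H(X,Y) = -Σ p(x,y) log₂ p(x,y)
  p(0,0)=7/67: -0.1045 × log₂(0.1045) = 0.3405
  p(0,1)=5/67: -0.0746 × log₂(0.0746) = 0.2794
  p(0,2)=5/67: -0.0746 × log₂(0.0746) = 0.2794
  p(0,3)=2/67: -0.0299 × log₂(0.0299) = 0.1512
  p(1,0)=6/67: -0.0896 × log₂(0.0896) = 0.3117
  p(1,1)=3/67: -0.0448 × log₂(0.0448) = 0.2006
  p(1,2)=1/67: -0.0149 × log₂(0.0149) = 0.0905
  p(1,3)=4/67: -0.0597 × log₂(0.0597) = 0.2428
  p(2,0)=5/67: -0.0746 × log₂(0.0746) = 0.2794
  p(2,1)=5/67: -0.0746 × log₂(0.0746) = 0.2794
  p(2,2)=3/67: -0.0448 × log₂(0.0448) = 0.2006
  p(2,3)=3/67: -0.0448 × log₂(0.0448) = 0.2006
  p(3,0)=2/67: -0.0299 × log₂(0.0299) = 0.1512
  p(3,1)=4/67: -0.0597 × log₂(0.0597) = 0.2428
  p(3,2)=6/67: -0.0896 × log₂(0.0896) = 0.3117
  p(3,3)=6/67: -0.0896 × log₂(0.0896) = 0.3117
H(X,Y) = 3.8738 bits


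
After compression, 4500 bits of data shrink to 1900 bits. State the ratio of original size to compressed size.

Compression ratio = Original / Compressed
= 4500 / 1900 = 2.37:1


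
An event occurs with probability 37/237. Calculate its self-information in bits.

Information content I(x) = -log₂(p(x))
I = -log₂(37/237) = -log₂(0.1561)
I = 2.6793 bits


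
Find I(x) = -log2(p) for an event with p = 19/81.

Information content I(x) = -log₂(p(x))
I = -log₂(19/81) = -log₂(0.2346)
I = 2.0919 bits


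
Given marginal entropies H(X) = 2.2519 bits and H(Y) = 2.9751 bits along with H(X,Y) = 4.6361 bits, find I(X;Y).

I(X;Y) = H(X) + H(Y) - H(X,Y)
I(X;Y) = 2.2519 + 2.9751 - 4.6361 = 0.5909 bits


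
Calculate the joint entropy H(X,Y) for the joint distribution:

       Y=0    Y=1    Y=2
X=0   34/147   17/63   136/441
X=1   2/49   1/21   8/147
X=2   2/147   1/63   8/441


H(X,Y) = -Σ p(x,y) log₂ p(x,y)
  p(0,0)=34/147: -0.2313 × log₂(0.2313) = 0.4885
  p(0,1)=17/63: -0.2698 × log₂(0.2698) = 0.5100
  p(0,2)=136/441: -0.3084 × log₂(0.3084) = 0.5234
  p(1,0)=2/49: -0.0408 × log₂(0.0408) = 0.1884
  p(1,1)=1/21: -0.0476 × log₂(0.0476) = 0.2092
  p(1,2)=8/147: -0.0544 × log₂(0.0544) = 0.2286
  p(2,0)=2/147: -0.0136 × log₂(0.0136) = 0.0843
  p(2,1)=1/63: -0.0159 × log₂(0.0159) = 0.0949
  p(2,2)=8/441: -0.0181 × log₂(0.0181) = 0.1049
H(X,Y) = 2.4321 bits


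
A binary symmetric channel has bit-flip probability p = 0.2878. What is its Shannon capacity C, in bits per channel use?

For BSC with error probability p:
C = 1 - H(p) where H(p) is binary entropy
H(0.2878) = -0.2878 × log₂(0.2878) - 0.7122 × log₂(0.7122)
H(p) = 0.8659
C = 1 - 0.8659 = 0.1341 bits/use


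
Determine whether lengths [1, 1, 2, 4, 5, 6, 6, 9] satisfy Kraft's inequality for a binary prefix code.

Kraft inequality: Σ 2^(-l_i) ≤ 1 for prefix-free code
Calculating: 2^(-1) + 2^(-1) + 2^(-2) + 2^(-4) + 2^(-5) + 2^(-6) + 2^(-6) + 2^(-9)
= 0.5 + 0.5 + 0.25 + 0.0625 + 0.03125 + 0.015625 + 0.015625 + 0.001953125
= 1.3770
Since 1.3770 > 1, prefix-free code does not exist


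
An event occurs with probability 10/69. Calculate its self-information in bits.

Information content I(x) = -log₂(p(x))
I = -log₂(10/69) = -log₂(0.1449)
I = 2.7866 bits


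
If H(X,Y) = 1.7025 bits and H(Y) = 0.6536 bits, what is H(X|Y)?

Chain rule: H(X,Y) = H(X|Y) + H(Y)
H(X|Y) = H(X,Y) - H(Y) = 1.7025 - 0.6536 = 1.0489 bits


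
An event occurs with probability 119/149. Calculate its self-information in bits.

Information content I(x) = -log₂(p(x))
I = -log₂(119/149) = -log₂(0.7987)
I = 0.3244 bits


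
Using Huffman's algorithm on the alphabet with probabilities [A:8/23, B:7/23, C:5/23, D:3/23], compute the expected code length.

Huffman tree construction:
Combine smallest probabilities repeatedly
Resulting codes:
  A: 11 (length 2)
  B: 10 (length 2)
  C: 01 (length 2)
  D: 00 (length 2)
Average length = Σ p(s) × length(s) = 2.0000 bits


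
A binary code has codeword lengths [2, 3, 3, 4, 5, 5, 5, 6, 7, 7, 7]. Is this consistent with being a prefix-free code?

Kraft inequality: Σ 2^(-l_i) ≤ 1 for prefix-free code
Calculating: 2^(-2) + 2^(-3) + 2^(-3) + 2^(-4) + 2^(-5) + 2^(-5) + 2^(-5) + 2^(-6) + 2^(-7) + 2^(-7) + 2^(-7)
= 0.25 + 0.125 + 0.125 + 0.0625 + 0.03125 + 0.03125 + 0.03125 + 0.015625 + 0.0078125 + 0.0078125 + 0.0078125
= 0.6953
Since 0.6953 ≤ 1, prefix-free code exists


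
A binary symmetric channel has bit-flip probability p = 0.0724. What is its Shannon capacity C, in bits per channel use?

For BSC with error probability p:
C = 1 - H(p) where H(p) is binary entropy
H(0.0724) = -0.0724 × log₂(0.0724) - 0.9276 × log₂(0.9276)
H(p) = 0.3748
C = 1 - 0.3748 = 0.6252 bits/use


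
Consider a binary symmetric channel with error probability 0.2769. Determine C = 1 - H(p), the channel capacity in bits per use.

For BSC with error probability p:
C = 1 - H(p) where H(p) is binary entropy
H(0.2769) = -0.2769 × log₂(0.2769) - 0.7231 × log₂(0.7231)
H(p) = 0.8512
C = 1 - 0.8512 = 0.1488 bits/use


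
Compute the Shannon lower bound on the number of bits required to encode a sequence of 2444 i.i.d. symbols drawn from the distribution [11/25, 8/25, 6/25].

Entropy H = 1.5413 bits/symbol
Minimum bits = H × n = 1.5413 × 2444
= 3766.97 bits


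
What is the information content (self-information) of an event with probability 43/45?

Information content I(x) = -log₂(p(x))
I = -log₂(43/45) = -log₂(0.9556)
I = 0.0656 bits


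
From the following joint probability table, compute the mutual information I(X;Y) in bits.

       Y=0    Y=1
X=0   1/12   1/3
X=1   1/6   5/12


H(X) = 0.9799, H(Y) = 0.8113, H(X,Y) = 1.7842
I(X;Y) = H(X) + H(Y) - H(X,Y) = 0.0070 bits


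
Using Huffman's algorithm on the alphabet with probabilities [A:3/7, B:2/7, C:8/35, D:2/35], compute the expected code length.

Huffman tree construction:
Combine smallest probabilities repeatedly
Resulting codes:
  A: 0 (length 1)
  B: 10 (length 2)
  C: 111 (length 3)
  D: 110 (length 3)
Average length = Σ p(s) × length(s) = 1.8571 bits


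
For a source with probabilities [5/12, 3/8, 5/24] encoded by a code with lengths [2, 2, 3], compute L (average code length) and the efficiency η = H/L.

Average length L = Σ p_i × l_i = 2.2083 bits
Entropy H = 1.5284 bits
Efficiency η = H/L × 100% = 69.21%


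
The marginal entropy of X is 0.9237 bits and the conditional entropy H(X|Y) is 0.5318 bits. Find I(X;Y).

I(X;Y) = H(X) - H(X|Y)
I(X;Y) = 0.9237 - 0.5318 = 0.3919 bits


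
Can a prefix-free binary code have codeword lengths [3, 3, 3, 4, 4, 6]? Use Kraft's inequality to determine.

Kraft inequality: Σ 2^(-l_i) ≤ 1 for prefix-free code
Calculating: 2^(-3) + 2^(-3) + 2^(-3) + 2^(-4) + 2^(-4) + 2^(-6)
= 0.125 + 0.125 + 0.125 + 0.0625 + 0.0625 + 0.015625
= 0.5156
Since 0.5156 ≤ 1, prefix-free code exists


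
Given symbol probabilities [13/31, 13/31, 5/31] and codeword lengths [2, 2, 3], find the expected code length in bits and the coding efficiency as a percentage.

Average length L = Σ p_i × l_i = 2.1613 bits
Entropy H = 1.4761 bits
Efficiency η = H/L × 100% = 68.30%


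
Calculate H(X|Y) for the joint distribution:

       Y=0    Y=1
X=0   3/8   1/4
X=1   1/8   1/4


H(X|Y) = Σ_y p(y) H(X|Y=y)
  p(Y=0) = 1/2, H(X|Y=0) = 0.8113
  p(Y=1) = 1/2, H(X|Y=1) = 1.0000
H(X|Y) = 0.5000×0.8113 + 0.5000×1.0000 = 0.9056 bits


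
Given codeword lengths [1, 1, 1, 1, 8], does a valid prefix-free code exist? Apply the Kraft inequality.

Kraft inequality: Σ 2^(-l_i) ≤ 1 for prefix-free code
Calculating: 2^(-1) + 2^(-1) + 2^(-1) + 2^(-1) + 2^(-8)
= 0.5 + 0.5 + 0.5 + 0.5 + 0.00390625
= 2.0039
Since 2.0039 > 1, prefix-free code does not exist


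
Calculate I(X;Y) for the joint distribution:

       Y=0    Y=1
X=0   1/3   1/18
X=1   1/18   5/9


H(X) = 0.9641, H(Y) = 0.9641, H(X,Y) = 1.4628
I(X;Y) = H(X) + H(Y) - H(X,Y) = 0.4654 bits


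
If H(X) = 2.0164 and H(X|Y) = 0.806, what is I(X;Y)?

I(X;Y) = H(X) - H(X|Y)
I(X;Y) = 2.0164 - 0.806 = 1.2104 bits


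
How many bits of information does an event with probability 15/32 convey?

Information content I(x) = -log₂(p(x))
I = -log₂(15/32) = -log₂(0.4688)
I = 1.0931 bits


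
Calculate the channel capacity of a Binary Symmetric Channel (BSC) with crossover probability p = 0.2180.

For BSC with error probability p:
C = 1 - H(p) where H(p) is binary entropy
H(0.2180) = -0.2180 × log₂(0.2180) - 0.7820 × log₂(0.7820)
H(p) = 0.7565
C = 1 - 0.7565 = 0.2435 bits/use


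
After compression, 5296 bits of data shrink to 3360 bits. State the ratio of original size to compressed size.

Compression ratio = Original / Compressed
= 5296 / 3360 = 1.58:1


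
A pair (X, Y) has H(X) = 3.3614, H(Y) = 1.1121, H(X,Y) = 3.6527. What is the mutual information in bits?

I(X;Y) = H(X) + H(Y) - H(X,Y)
I(X;Y) = 3.3614 + 1.1121 - 3.6527 = 0.8208 bits


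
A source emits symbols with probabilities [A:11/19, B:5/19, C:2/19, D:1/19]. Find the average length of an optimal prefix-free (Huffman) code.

Huffman tree construction:
Combine smallest probabilities repeatedly
Resulting codes:
  A: 1 (length 1)
  B: 01 (length 2)
  C: 001 (length 3)
  D: 000 (length 3)
Average length = Σ p(s) × length(s) = 1.5789 bits


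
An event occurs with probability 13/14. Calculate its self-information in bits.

Information content I(x) = -log₂(p(x))
I = -log₂(13/14) = -log₂(0.9286)
I = 0.1069 bits


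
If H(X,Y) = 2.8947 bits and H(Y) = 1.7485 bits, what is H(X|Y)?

Chain rule: H(X,Y) = H(X|Y) + H(Y)
H(X|Y) = H(X,Y) - H(Y) = 2.8947 - 1.7485 = 1.1462 bits


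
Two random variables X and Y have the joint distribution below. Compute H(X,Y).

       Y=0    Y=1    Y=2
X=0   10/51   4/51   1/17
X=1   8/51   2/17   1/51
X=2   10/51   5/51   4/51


H(X,Y) = -Σ p(x,y) log₂ p(x,y)
  p(0,0)=10/51: -0.1961 × log₂(0.1961) = 0.4609
  p(0,1)=4/51: -0.0784 × log₂(0.0784) = 0.2880
  p(0,2)=1/17: -0.0588 × log₂(0.0588) = 0.2404
  p(1,0)=8/51: -0.1569 × log₂(0.1569) = 0.4192
  p(1,1)=2/17: -0.1176 × log₂(0.1176) = 0.3632
  p(1,2)=1/51: -0.0196 × log₂(0.0196) = 0.1112
  p(2,0)=10/51: -0.1961 × log₂(0.1961) = 0.4609
  p(2,1)=5/51: -0.0980 × log₂(0.0980) = 0.3285
  p(2,2)=4/51: -0.0784 × log₂(0.0784) = 0.2880
H(X,Y) = 2.9604 bits


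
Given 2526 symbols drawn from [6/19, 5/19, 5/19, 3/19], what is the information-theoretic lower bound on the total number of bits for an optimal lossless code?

Entropy H = 1.9593 bits/symbol
Minimum bits = H × n = 1.9593 × 2526
= 4949.19 bits


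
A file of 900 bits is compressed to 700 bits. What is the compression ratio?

Compression ratio = Original / Compressed
= 900 / 700 = 1.29:1


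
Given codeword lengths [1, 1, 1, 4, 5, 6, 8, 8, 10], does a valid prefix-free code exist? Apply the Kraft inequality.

Kraft inequality: Σ 2^(-l_i) ≤ 1 for prefix-free code
Calculating: 2^(-1) + 2^(-1) + 2^(-1) + 2^(-4) + 2^(-5) + 2^(-6) + 2^(-8) + 2^(-8) + 2^(-10)
= 0.5 + 0.5 + 0.5 + 0.0625 + 0.03125 + 0.015625 + 0.00390625 + 0.00390625 + 0.0009765625
= 1.6182
Since 1.6182 > 1, prefix-free code does not exist


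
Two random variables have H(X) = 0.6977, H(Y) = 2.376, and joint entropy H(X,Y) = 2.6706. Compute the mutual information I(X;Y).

I(X;Y) = H(X) + H(Y) - H(X,Y)
I(X;Y) = 0.6977 + 2.376 - 2.6706 = 0.4031 bits


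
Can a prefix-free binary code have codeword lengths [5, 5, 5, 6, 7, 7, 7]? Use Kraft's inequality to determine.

Kraft inequality: Σ 2^(-l_i) ≤ 1 for prefix-free code
Calculating: 2^(-5) + 2^(-5) + 2^(-5) + 2^(-6) + 2^(-7) + 2^(-7) + 2^(-7)
= 0.03125 + 0.03125 + 0.03125 + 0.015625 + 0.0078125 + 0.0078125 + 0.0078125
= 0.1328
Since 0.1328 ≤ 1, prefix-free code exists


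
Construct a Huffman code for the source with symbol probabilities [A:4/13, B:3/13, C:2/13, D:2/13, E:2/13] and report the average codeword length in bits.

Huffman tree construction:
Combine smallest probabilities repeatedly
Resulting codes:
  A: 10 (length 2)
  B: 01 (length 2)
  C: 110 (length 3)
  D: 111 (length 3)
  E: 00 (length 2)
Average length = Σ p(s) × length(s) = 2.3077 bits


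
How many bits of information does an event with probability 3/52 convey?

Information content I(x) = -log₂(p(x))
I = -log₂(3/52) = -log₂(0.0577)
I = 4.1155 bits


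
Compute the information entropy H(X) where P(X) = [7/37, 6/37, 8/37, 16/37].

H(X) = -Σ p(x) log₂ p(x)
  -7/37 × log₂(7/37) = 0.4545
  -6/37 × log₂(6/37) = 0.4256
  -8/37 × log₂(8/37) = 0.4777
  -16/37 × log₂(16/37) = 0.5230
H(X) = 1.8808 bits


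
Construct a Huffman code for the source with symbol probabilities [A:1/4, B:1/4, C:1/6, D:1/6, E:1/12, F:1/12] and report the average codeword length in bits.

Huffman tree construction:
Combine smallest probabilities repeatedly
Resulting codes:
  A: 01 (length 2)
  B: 10 (length 2)
  C: 110 (length 3)
  D: 111 (length 3)
  E: 000 (length 3)
  F: 001 (length 3)
Average length = Σ p(s) × length(s) = 2.5000 bits


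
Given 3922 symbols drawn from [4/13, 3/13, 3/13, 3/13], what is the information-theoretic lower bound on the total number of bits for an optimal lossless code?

Entropy H = 1.9878 bits/symbol
Minimum bits = H × n = 1.9878 × 3922
= 7796.05 bits


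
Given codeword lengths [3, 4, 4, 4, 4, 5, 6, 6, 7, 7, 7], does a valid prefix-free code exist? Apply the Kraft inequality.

Kraft inequality: Σ 2^(-l_i) ≤ 1 for prefix-free code
Calculating: 2^(-3) + 2^(-4) + 2^(-4) + 2^(-4) + 2^(-4) + 2^(-5) + 2^(-6) + 2^(-6) + 2^(-7) + 2^(-7) + 2^(-7)
= 0.125 + 0.0625 + 0.0625 + 0.0625 + 0.0625 + 0.03125 + 0.015625 + 0.015625 + 0.0078125 + 0.0078125 + 0.0078125
= 0.4609
Since 0.4609 ≤ 1, prefix-free code exists


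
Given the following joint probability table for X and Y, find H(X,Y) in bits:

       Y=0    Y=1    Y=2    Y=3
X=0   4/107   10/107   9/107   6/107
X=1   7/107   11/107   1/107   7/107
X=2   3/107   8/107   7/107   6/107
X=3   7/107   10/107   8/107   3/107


H(X,Y) = -Σ p(x,y) log₂ p(x,y)
  p(0,0)=4/107: -0.0374 × log₂(0.0374) = 0.1773
  p(0,1)=10/107: -0.0935 × log₂(0.0935) = 0.3196
  p(0,2)=9/107: -0.0841 × log₂(0.0841) = 0.3004
  p(0,3)=6/107: -0.0561 × log₂(0.0561) = 0.2331
  p(1,0)=7/107: -0.0654 × log₂(0.0654) = 0.2574
  p(1,1)=11/107: -0.1028 × log₂(0.1028) = 0.3374
  p(1,2)=1/107: -0.0093 × log₂(0.0093) = 0.0630
  p(1,3)=7/107: -0.0654 × log₂(0.0654) = 0.2574
  p(2,0)=3/107: -0.0280 × log₂(0.0280) = 0.1446
  p(2,1)=8/107: -0.0748 × log₂(0.0748) = 0.2797
  p(2,2)=7/107: -0.0654 × log₂(0.0654) = 0.2574
  p(2,3)=6/107: -0.0561 × log₂(0.0561) = 0.2331
  p(3,0)=7/107: -0.0654 × log₂(0.0654) = 0.2574
  p(3,1)=10/107: -0.0935 × log₂(0.0935) = 0.3196
  p(3,2)=8/107: -0.0748 × log₂(0.0748) = 0.2797
  p(3,3)=3/107: -0.0280 × log₂(0.0280) = 0.1446
H(X,Y) = 3.8615 bits
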